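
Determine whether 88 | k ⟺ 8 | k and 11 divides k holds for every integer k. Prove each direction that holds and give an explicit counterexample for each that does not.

Both directions hold.

[⇒] If 88 ∣ k, write k = 88q. Since 88 = 11·8, k = 8·(11q), so 8 ∣ k; and since 88 = 8·11, k = 11·(8q), so 11 ∣ k.

[⇐] Suppose 8 ∣ k and 11 ∣ k. Any common multiple of 8 and 11 is a multiple of their lcm; here gcd(8, 11) = 1, so lcm(8, 11) = 8·11 = 88, so 88 ∣ k.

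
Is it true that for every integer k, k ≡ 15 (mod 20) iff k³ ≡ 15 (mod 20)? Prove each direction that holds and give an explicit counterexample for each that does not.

(⇐) Suppose k³ ≡ 15 (mod 20). The only residue r in {0, …, 19} with r³ ≡ 15 (mod 20) is r = 15, so k ≡ 15 (mod 20).

(⇒) Suppose k ≡ 15 (mod 20). Write k = 20j + 15. Then (20j + 15)³ = 8000j³ + 18000j² + 13500j + 3375 = 20(400j³ + 900j² + 675j + 168) + 15, so k³ ≡ 15 (mod 20).

Both directions hold; the statement is true.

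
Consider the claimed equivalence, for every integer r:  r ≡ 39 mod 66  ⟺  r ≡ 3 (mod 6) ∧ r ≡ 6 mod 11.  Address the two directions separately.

[⇐] If r ≡ 3 (mod 6) and r ≡ 6 (mod 11), then by the Chinese remainder theorem r ≡ 39 (mod 66). This is exactly r ≡ 39 (mod 66).

[⇒] Suppose r ≡ 39 (mod 66); write r = 66j + 39. Since 6 ∣ 66, reducing mod 6 gives r ≡ 39 ≡ 3 (mod 6); since 11 ∣ 66, reducing mod 11 gives r ≡ 39 ≡ 6 (mod 11).

Both directions hold.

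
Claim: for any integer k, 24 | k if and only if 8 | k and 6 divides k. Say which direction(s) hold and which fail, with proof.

Both implications hold.

(⇐) Suppose 8 ∣ k and 6 ∣ k. Any common multiple of 8 and 6 is a multiple of their lcm; here lcm(8, 6) = 8·6/gcd(8, 6) = 48/2 = 24, so 24 ∣ k.

(⇒) If 24 ∣ k, write k = 24q. Since 24 = 3·8, k = 8·(3q), so 8 ∣ k; and since 24 = 4·6, k = 6·(4q), so 6 ∣ k.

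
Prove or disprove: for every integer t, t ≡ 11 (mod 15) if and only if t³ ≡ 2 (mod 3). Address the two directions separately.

(→) Suppose t ≡ 11 (mod 15). Then t³ ≡ 11³ = 1331 (mod 15), and since 3 ∣ 15, also t³ ≡ 2 (mod 3).

(←) This fails: take t = 2. Then 2³ = 8 ≡ 2 (mod 3), yet 2 ≡ 2 (mod 15), not 11.

Not equivalent: only (⇒) holds.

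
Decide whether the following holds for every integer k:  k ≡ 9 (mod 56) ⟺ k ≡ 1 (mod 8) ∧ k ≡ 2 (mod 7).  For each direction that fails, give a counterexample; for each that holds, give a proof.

(⇒) Suppose k ≡ 9 (mod 56); write k = 56j + 9. Since 8 ∣ 56, reducing mod 8 gives k ≡ 9 ≡ 1 (mod 8); since 7 ∣ 56, reducing mod 7 gives k ≡ 9 ≡ 2 (mod 7).

(⇐) Conversely, if k ≡ 1 (mod 8) and k ≡ 2 (mod 7), then by the Chinese remainder theorem k ≡ 9 (mod 56). This is exactly k ≡ 9 (mod 56).

Both directions hold.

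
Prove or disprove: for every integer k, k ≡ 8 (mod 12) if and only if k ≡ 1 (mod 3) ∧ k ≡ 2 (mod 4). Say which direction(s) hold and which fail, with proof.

[⇒] This fails: k = 8 gives 8 ≡ 8 (mod 12) but 8 ≡ 2 (mod 3), so the conjunction on the right does not hold.

[⇐] This fails: k = 10 satisfies both congruences on the right (10 ≡ 1 mod 3 and 10 ≡ 2 mod 4) yet 10 ≡ 10 (mod 12), not 8.

Neither direction holds.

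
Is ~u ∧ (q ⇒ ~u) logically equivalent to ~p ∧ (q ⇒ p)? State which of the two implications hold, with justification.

(⇒) fails and (⇐) fails.

(⇒) This fails. Under u = F, p = T, q = F, the left side is true but the right side is false.

(⇐) This fails. Under u = T, p = F, q = F, the left side is false but the right side is true.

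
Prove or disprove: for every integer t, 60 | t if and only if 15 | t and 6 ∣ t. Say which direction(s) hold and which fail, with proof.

(⇒) If 60 ∣ t, write t = 60q. Since 60 = 4·15, t = 15·(4q), so 15 ∣ t; and since 60 = 10·6, t = 6·(10q), so 6 ∣ t.

(⇐) This fails: take t = 30. Both 15 ∣ 30 and 6 ∣ 30, yet 30 is not a multiple of 60 (since 30 = 0·60 + 30), so 60 ∤ 30.

Not equivalent: only (⇒) holds.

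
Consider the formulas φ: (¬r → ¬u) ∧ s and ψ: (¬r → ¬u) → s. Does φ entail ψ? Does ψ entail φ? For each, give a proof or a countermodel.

Not equivalent: only (⇒) holds.

(⇒) Assume the antecedent. If s is true, (¬r → ¬u) → s reduces to true regardless of the other variables. If s is false, the antecedent cannot hold. Either way (¬r → ¬u) → s holds.

(⇐) This fails. Under s = F, r = F, u = T, the left side is false but the right side is true.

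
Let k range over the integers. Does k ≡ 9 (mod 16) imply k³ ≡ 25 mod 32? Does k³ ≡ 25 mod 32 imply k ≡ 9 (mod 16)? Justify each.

Only the reverse direction holds.

(⟹) This fails: take k = 25. Then 25 ≡ 9 (mod 16), but 25³ = 15625 ≡ 9 (mod 32), not 25.

(⟸) Conversely, the residues r modulo 32 with r³ ≡ 25 (mod 32) are exactly {9}, and each is ≡ 9 (mod 16).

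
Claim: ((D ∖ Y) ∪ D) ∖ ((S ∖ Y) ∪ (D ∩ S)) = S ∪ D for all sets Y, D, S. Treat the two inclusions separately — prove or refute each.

Only the forward inclusion holds.

(⊆) Let x ∈ ((D ∖ Y) ∪ D) ∖ ((S ∖ Y) ∪ (D ∩ S)). Then either x ∈ D and x ∉ Y, S; or x ∈ Y ∩ D and x ∉ S. In each case x ∈ S ∪ D, so ((D ∖ Y) ∪ D) ∖ ((S ∖ Y) ∪ (D ∩ S)) ⊆ S ∪ D.

(⊇) This inclusion fails. Take Y = ∅, D = ∅, S = {1}; then 1 ∈ S ∪ D but 1 ∉ ((D ∖ Y) ∪ D) ∖ ((S ∖ Y) ∪ (D ∩ S)).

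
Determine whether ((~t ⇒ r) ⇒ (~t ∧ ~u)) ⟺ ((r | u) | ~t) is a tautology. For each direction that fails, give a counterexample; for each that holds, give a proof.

The forward direction holds; the converse fails.

(→) Assume the antecedent. If u is true, (r | u) | ~t reduces to true regardless of the other variables. If u is false, the antecedent forces (u = F, r = F, t = F) or (u = F, r = T, t = F), and (r | u) | ~t holds there. Either way (r | u) | ~t holds.

(←) This fails. Under u = T, r = T, t = F, the left side is false but the right side is true.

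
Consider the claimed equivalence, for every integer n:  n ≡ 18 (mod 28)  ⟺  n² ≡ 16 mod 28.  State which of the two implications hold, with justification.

(⇒) holds; (⇐) fails.

Converse. This fails: take n = 4. Then 4² = 16 ≡ 16 (mod 28), yet 4 ≡ 4 (mod 28), not 18.

Forward direction. Suppose n ≡ 18 (mod 28). Write n = 28j + 18. Then (28j + 18)² = 784j² + 1008j + 324 = 28(28j² + 36j + 11) + 16, so n² ≡ 16 (mod 28).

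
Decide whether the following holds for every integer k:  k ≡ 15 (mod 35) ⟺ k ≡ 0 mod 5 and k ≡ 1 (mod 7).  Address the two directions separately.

Both directions hold.

(⟸) If k ≡ 0 (mod 5) and k ≡ 1 (mod 7), then by the Chinese remainder theorem k ≡ 15 (mod 35). This is exactly k ≡ 15 (mod 35).

(⟹) Suppose k ≡ 15 (mod 35); write k = 35j + 15. Since 5 ∣ 35, reducing mod 5 gives k ≡ 15 ≡ 0 (mod 5); since 7 ∣ 35, reducing mod 7 gives k ≡ 15 ≡ 1 (mod 7).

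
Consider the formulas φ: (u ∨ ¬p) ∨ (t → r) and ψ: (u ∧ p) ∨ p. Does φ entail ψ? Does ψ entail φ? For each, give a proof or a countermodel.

(⇒) This fails. Under r = F, t = F, p = F, u = F, the left side is true but the right side is false.

(⇐) This fails. Under r = F, t = T, p = T, u = F, the left side is false but the right side is true.

Neither direction holds.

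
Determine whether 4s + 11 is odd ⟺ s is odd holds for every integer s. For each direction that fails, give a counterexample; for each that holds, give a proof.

(⇒) This fails: take s = 0. Then 4s + 11 = 11, which is odd, yet s = 0 is even, not odd.

(⇐) Suppose s is odd. Since 4 is even, 4s is even for every s, so 4s + 11 has the same parity as 11, which is odd. Hence 4s + 11 is odd.

(⇒) fails; (⇐) holds.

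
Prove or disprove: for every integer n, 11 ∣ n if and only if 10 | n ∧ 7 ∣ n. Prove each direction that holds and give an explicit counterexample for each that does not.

Neither direction holds.

(⟹) This fails: take n = 11. Certainly 11 ∣ 11, but 10 ∤ 11.

(⟸) This fails: take n = 70. Both 10 ∣ 70 and 7 ∣ 70, yet 70 is not a multiple of 11 (since 70 = 6·11 + 4), so 11 ∤ 70.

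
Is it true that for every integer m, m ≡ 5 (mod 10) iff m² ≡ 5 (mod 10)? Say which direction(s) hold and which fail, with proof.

(⟹) Suppose m ≡ 5 (mod 10). Write m = 10j + 5. Then (10j + 5)² = 100j² + 100j + 25 = 10(10j² + 10j + 2) + 5, so m² ≡ 5 (mod 10).

(⟸) Conversely, suppose m² ≡ 5 (mod 10). The only residue r in {0, …, 9} with r² ≡ 5 (mod 10) is r = 5, so m ≡ 5 (mod 10).

Both directions hold; the statement is true.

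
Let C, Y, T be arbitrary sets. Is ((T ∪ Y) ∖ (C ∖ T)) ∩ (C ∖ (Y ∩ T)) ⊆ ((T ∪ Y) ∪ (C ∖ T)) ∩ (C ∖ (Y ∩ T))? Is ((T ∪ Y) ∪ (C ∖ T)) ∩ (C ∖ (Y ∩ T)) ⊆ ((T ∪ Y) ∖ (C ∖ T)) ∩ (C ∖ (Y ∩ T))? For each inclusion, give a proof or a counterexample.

(⟹) Let x ∈ ((T ∪ Y) ∖ (C ∖ T)) ∩ (C ∖ (Y ∩ T)). Then x ∈ C ∩ T and x ∉ Y, from which x ∈ ((T ∪ Y) ∪ (C ∖ T)) ∩ (C ∖ (Y ∩ T)).

(⟸) This inclusion fails. Take C = {1}, Y = ∅, T = ∅; then 1 ∈ ((T ∪ Y) ∪ (C ∖ T)) ∩ (C ∖ (Y ∩ T)) but 1 ∉ ((T ∪ Y) ∖ (C ∖ T)) ∩ (C ∖ (Y ∩ T)).

The sets are not equal: only the forward inclusion holds.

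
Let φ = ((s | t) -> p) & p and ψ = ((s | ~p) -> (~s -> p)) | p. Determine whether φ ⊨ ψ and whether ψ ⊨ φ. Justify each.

Not equivalent: only (⇒) holds.

[⇒] Assume the antecedent. If t is true, the antecedent forces (t = T, s = F, p = T) or (t = T, s = T, p = T), and ((s | ~p) -> (~s -> p)) | p holds there. If t is false, the antecedent forces (t = F, s = F, p = T) or (t = F, s = T, p = T), and ((s | ~p) -> (~s -> p)) | p holds there. Either way ((s | ~p) -> (~s -> p)) | p holds.

[⇐] This fails. Under t = F, s = T, p = F, the left side is false but the right side is true.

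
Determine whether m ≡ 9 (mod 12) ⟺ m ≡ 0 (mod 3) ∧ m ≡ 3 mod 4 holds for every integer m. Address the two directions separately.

Neither implication holds.

Forward direction. This fails: m = 9 gives 9 ≡ 9 (mod 12) but 9 ≡ 1 (mod 4), so the conjunction on the right does not hold.

Converse. This fails: m = 3 satisfies both congruences on the right (3 ≡ 0 mod 3 and 3 ≡ 3 mod 4) yet 3 ≡ 3 (mod 12), not 9.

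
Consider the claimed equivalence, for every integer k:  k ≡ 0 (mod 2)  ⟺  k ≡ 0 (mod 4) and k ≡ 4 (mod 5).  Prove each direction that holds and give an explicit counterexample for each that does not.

The forward direction fails; the converse holds.

[⇒] This fails: k = 0 gives 0 ≡ 0 (mod 2) but 0 ≡ 0 (mod 5), so the conjunction on the right does not hold.

[⇐] Conversely, if k ≡ 0 (mod 4) and k ≡ 4 (mod 5), then by the Chinese remainder theorem k ≡ 4 (mod 20). Since 4 ≡ 0 (mod 2) and 2 ∣ 20, we get k ≡ 0 (mod 2).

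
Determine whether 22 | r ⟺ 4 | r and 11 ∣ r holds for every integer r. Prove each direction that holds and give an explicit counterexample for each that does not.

Only the converse holds.

(⟹) This fails: take r = 22. Certainly 22 ∣ 22, but 4 ∤ 22.

(⟸) Suppose 4 ∣ r and 11 ∣ r. Any common multiple of 4 and 11 is a multiple of their lcm; here gcd(4, 11) = 1, so lcm(4, 11) = 4·11 = 44, so 44 ∣ r. Since 22 ∣ 44, it follows that 22 ∣ r.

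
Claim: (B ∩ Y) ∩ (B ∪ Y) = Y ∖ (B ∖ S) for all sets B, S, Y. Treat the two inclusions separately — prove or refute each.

Forward inclusion. This inclusion fails. Take B = {1}, S = ∅, Y = {1}; then 1 ∈ (B ∩ Y) ∩ (B ∪ Y) but 1 ∉ Y ∖ (B ∖ S).

Reverse inclusion. This inclusion fails. Take B = ∅, S = ∅, Y = {1}; then 1 ∈ Y ∖ (B ∖ S) but 1 ∉ (B ∩ Y) ∩ (B ∪ Y).

Both inclusions fail.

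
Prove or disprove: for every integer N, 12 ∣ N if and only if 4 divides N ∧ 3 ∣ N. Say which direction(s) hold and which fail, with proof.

Both directions hold; the statement is true.

(→) If 12 ∣ N, write N = 12q. Since 12 = 3·4, N = 4·(3q), so 4 ∣ N; and since 12 = 4·3, N = 3·(4q), so 3 ∣ N.

(←) Suppose 4 ∣ N and 3 ∣ N. Any common multiple of 4 and 3 is a multiple of their lcm; here gcd(4, 3) = 1, so lcm(4, 3) = 4·3 = 12, so 12 ∣ N.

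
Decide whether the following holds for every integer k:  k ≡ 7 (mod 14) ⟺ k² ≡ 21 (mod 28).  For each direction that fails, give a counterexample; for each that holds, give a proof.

Equivalent; both directions hold.

(⟹) Suppose k ≡ 7 (mod 14). Working modulo 28, k ∈ {7, 21}; for each such r, r² ≡ 21 (mod 28).

(⟸) Conversely, the residues r modulo 28 with r² ≡ 21 (mod 28) are exactly {7, 21}, and each is ≡ 7 (mod 14).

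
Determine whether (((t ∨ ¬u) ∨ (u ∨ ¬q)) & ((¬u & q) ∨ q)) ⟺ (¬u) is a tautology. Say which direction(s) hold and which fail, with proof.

Both directions fail.

[⇒] This fails. Under q = T, t = F, u = T, the left side is true but the right side is false.

[⇐] This fails. Under q = F, t = F, u = F, the left side is false but the right side is true.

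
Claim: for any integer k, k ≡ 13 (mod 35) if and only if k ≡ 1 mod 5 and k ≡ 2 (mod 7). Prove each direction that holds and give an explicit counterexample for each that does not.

(⇒) This fails: k = 13 gives 13 ≡ 13 (mod 35) but 13 ≡ 3 (mod 5), so the conjunction on the right does not hold.

(⇐) This fails: k = 16 satisfies both congruences on the right (16 ≡ 1 mod 5 and 16 ≡ 2 mod 7) yet 16 ≡ 16 (mod 35), not 13.

(⇒) fails and (⇐) fails.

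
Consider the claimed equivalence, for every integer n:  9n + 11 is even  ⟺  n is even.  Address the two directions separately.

Neither direction holds.

(⟹) This fails: n = 1 gives 9n + 11 = 20, which is even, but 1 is odd, not even.

(⟸) This also fails: n = 6 is even, but 9n + 11 = 65 is odd, not even.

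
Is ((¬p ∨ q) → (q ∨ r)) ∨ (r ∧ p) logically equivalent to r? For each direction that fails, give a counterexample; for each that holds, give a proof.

(→) This fails. Under q = T, p = F, r = F, the left side is true but the right side is false.

(←) Assume the antecedent. If q is true, ((¬p ∨ q) → (q ∨ r)) ∨ (r ∧ p) reduces to true regardless of the other variables. If q is false, the antecedent forces (q = F, p = F, r = T) or (q = F, p = T, r = T), and ((¬p ∨ q) → (q ∨ r)) ∨ (r ∧ p) holds there. Either way ((¬p ∨ q) → (q ∨ r)) ∨ (r ∧ p) holds.

The forward direction fails; the converse holds.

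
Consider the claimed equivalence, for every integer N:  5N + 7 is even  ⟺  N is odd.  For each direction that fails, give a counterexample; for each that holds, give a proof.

Both directions hold; the statement is true.

(⟹) Suppose 5N + 7 is even. Since 5 is odd, 5N and N have the same parity, so 5N + 7 ≡ N + 7 (mod 2). As 7 is odd, 5N + 7 is even exactly when N is odd. Thus N is odd.

(⟸) Conversely, suppose N is odd; write N = 2j + 1. Then 5N + 7 = 5·(2j + 1) + 7 = 2·5j + 12, which is even.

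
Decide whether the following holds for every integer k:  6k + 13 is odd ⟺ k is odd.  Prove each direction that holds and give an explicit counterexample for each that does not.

The forward direction fails; the converse holds.

[⇒] This fails: take k = 2. Then 6k + 13 = 25, which is odd, yet k = 2 is even, not odd.

[⇐] Suppose k is odd. Since 6 is even, 6k is even for every k, so 6k + 13 has the same parity as 13, which is odd. Hence 6k + 13 is odd.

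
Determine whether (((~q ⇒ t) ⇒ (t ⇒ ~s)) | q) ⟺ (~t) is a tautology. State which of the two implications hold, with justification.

(⇒) fails; (⇐) holds.

(←) Assume the antecedent. If q is true, ((~q ⇒ t) ⇒ (t ⇒ ~s)) | q reduces to true regardless of the other variables. If q is false, the antecedent forces (q = F, s = F, t = F) or (q = F, s = T, t = F), and ((~q ⇒ t) ⇒ (t ⇒ ~s)) | q holds there. Either way ((~q ⇒ t) ⇒ (t ⇒ ~s)) | q holds.

(→) This fails. Under q = F, s = F, t = T, the left side is true but the right side is false.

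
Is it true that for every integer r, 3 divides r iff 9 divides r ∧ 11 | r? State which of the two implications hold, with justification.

Only the reverse direction holds.

Converse. Suppose 9 ∣ r and 11 ∣ r. Any common multiple of 9 and 11 is a multiple of their lcm; here gcd(9, 11) = 1, so lcm(9, 11) = 9·11 = 99, so 99 ∣ r. Since 3 ∣ 99, it follows that 3 ∣ r.

Forward direction. This fails: take r = 3. Certainly 3 ∣ 3, but 9 ∤ 3.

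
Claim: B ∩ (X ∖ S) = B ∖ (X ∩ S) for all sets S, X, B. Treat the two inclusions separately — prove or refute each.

Only the forward inclusion holds.

Forward inclusion. Let x ∈ B ∩ (X ∖ S). Then x ∈ X ∩ B and x ∉ S, from which x ∈ B ∖ (X ∩ S).

Reverse inclusion. This inclusion fails. Take S = ∅, X = ∅, B = {1}; then 1 ∈ B ∖ (X ∩ S) but 1 ∉ B ∩ (X ∖ S).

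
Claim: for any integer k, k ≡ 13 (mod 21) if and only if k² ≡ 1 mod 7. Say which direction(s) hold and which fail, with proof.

(→) Suppose k ≡ 13 (mod 21). Then k² ≡ 13² = 169 (mod 21), and since 7 ∣ 21, also k² ≡ 1 (mod 7).

(←) This fails: take k = 1. Then 1² = 1 ≡ 1 (mod 7), yet 1 ≡ 1 (mod 21), not 13.

The forward direction holds; the converse fails.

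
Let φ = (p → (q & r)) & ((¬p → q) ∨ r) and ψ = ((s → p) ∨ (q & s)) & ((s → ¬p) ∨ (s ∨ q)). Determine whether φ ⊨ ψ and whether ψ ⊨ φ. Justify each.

(⇒) This fails. Under q = F, r = T, p = F, s = T, the left side is true but the right side is false.

(⇐) This fails. Under q = F, r = F, p = F, s = F, the left side is false but the right side is true.

Both directions fail.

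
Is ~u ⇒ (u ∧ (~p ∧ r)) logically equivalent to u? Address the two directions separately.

Equivalent; both directions hold.

Forward direction. Assume the antecedent. If u is true, u reduces to true regardless of the other variables. If u is false, the antecedent cannot hold. Either way u holds.

Converse. Assume the antecedent. If u is true, ~u ⇒ (u ∧ (~p ∧ r)) reduces to true regardless of the other variables. If u is false, the antecedent cannot hold. Either way ~u ⇒ (u ∧ (~p ∧ r)) holds.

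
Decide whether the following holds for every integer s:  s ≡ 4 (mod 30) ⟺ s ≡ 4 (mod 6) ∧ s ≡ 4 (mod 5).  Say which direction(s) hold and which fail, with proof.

Both implications hold.

(⟹) Suppose s ≡ 4 (mod 30); write s = 30j + 4. Since 6 ∣ 30, reducing mod 6 gives s ≡ 4 (mod 6); since 5 ∣ 30, reducing mod 5 gives s ≡ 4 (mod 5).

(⟸) Conversely, if s ≡ 4 (mod 6) and s ≡ 4 (mod 5), then by the Chinese remainder theorem s ≡ 4 (mod 30). This is exactly s ≡ 4 (mod 30).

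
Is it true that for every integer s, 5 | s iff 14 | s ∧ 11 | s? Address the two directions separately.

(⇒) fails and (⇐) fails.

(⇒) This fails: take s = 5. Certainly 5 ∣ 5, but 14 ∤ 5.

(⇐) This fails: take s = 154. Both 14 ∣ 154 and 11 ∣ 154, yet 154 is not a multiple of 5 (since 154 = 30·5 + 4), so 5 ∤ 154.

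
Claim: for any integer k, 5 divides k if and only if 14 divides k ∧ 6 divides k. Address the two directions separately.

Both directions fail.

(→) This fails: take k = 5. Certainly 5 ∣ 5, but 14 ∤ 5.

(←) This fails: take k = 42. Both 14 ∣ 42 and 6 ∣ 42, yet 42 is not a multiple of 5 (since 42 = 8·5 + 2), so 5 ∤ 42.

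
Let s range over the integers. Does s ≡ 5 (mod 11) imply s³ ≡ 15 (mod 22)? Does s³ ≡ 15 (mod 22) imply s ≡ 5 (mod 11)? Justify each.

Not equivalent: only (⇐) holds.

(⇒) This fails: take s = 16. Then 16 ≡ 5 (mod 11), but 16³ = 4096 ≡ 4 (mod 22), not 15.

(⇐) Conversely, the residues r modulo 22 with r³ ≡ 15 (mod 22) are exactly {5}, and each is ≡ 5 (mod 11).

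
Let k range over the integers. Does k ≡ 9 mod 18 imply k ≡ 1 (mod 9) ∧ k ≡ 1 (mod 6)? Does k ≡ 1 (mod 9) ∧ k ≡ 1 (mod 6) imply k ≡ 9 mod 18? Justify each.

(⇒) This fails: k = 9 gives 9 ≡ 9 (mod 18) but 9 ≡ 0 (mod 9), so the conjunction on the right does not hold.

(⇐) This fails: k = 1 satisfies both congruences on the right (1 ≡ 1 mod 9 and 1 ≡ 1 mod 6) yet 1 ≡ 1 (mod 18), not 9.

Neither implication holds.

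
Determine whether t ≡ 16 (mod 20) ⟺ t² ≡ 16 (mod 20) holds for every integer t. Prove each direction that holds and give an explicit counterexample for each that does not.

The forward direction holds; the converse fails.

Forward direction. Suppose t ≡ 16 (mod 20). Write t = 20j + 16. Then (20j + 16)² = 400j² + 640j + 256 = 20(20j² + 32j + 12) + 16, so t² ≡ 16 (mod 20).

Converse. This fails: take t = 4. Then 4² = 16 ≡ 16 (mod 20), yet 4 ≡ 4 (mod 20), not 16.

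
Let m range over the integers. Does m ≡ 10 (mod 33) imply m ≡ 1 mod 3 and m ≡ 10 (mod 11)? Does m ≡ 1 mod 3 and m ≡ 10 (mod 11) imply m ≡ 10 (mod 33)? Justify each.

Both directions hold; the statement is true.

(→) Suppose m ≡ 10 (mod 33); write m = 33j + 10. Since 3 ∣ 33, reducing mod 3 gives m ≡ 10 ≡ 1 (mod 3); since 11 ∣ 33, reducing mod 11 gives m ≡ 10 (mod 11).

(←) Conversely, if m ≡ 1 (mod 3) and m ≡ 10 (mod 11), then by the Chinese remainder theorem m ≡ 10 (mod 33). This is exactly m ≡ 10 (mod 33).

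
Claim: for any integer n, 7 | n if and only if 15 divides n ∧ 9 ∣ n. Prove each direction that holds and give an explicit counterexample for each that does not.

Neither direction holds.

[⇒] This fails: take n = 7. Certainly 7 ∣ 7, but 15 ∤ 7.

[⇐] This fails: take n = 45. Both 15 ∣ 45 and 9 ∣ 45, yet 45 is not a multiple of 7 (since 45 = 6·7 + 3), so 7 ∤ 45.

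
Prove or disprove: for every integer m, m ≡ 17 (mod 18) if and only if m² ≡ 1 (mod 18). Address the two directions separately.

(←) This fails: take m = 1. Then 1² = 1 ≡ 1 (mod 18), yet 1 ≡ 1 (mod 18), not 17.

(→) Suppose m ≡ 17 (mod 18). Write m = 18j + 17. Then (18j + 17)² = 324j² + 612j + 289 = 18(18j² + 34j + 16) + 1, so m² ≡ 1 (mod 18).

Not equivalent: only (⇒) holds.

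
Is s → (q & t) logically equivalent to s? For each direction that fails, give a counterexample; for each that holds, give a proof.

(→) This fails. Under q = F, s = F, t = F, the left side is true but the right side is false.

(←) This fails. Under q = F, s = T, t = F, the left side is false but the right side is true.

Neither implication holds.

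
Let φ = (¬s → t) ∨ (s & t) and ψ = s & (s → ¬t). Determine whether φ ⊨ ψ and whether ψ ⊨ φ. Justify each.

Only the reverse direction holds.

(⇒) This fails. Under t = T, s = F, the left side is true but the right side is false.

(⇐) Assume the antecedent. If t is true, the antecedent cannot hold. If t is false, the antecedent forces (t = F, s = T), and (¬s → t) ∨ (s & t) holds there. Either way (¬s → t) ∨ (s & t) holds.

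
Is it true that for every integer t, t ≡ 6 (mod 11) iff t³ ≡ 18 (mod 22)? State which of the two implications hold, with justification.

(⟸) The residues r modulo 22 with r³ ≡ 18 (mod 22) are exactly {6}, and each is ≡ 6 (mod 11).

(⟹) This fails: take t = 17. Then 17 ≡ 6 (mod 11), but 17³ = 4913 ≡ 7 (mod 22), not 18.

Only the reverse direction holds.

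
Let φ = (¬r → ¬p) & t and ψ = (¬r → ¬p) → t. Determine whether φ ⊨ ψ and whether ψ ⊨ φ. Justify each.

(⇒) Assume the antecedent. If r is true, the antecedent forces (r = T, t = T, p = F) or (r = T, t = T, p = T), and (¬r → ¬p) → t holds there. If r is false, the antecedent forces (r = F, t = T, p = F), and (¬r → ¬p) → t holds there. Either way (¬r → ¬p) → t holds.

(⇐) This fails. Under r = F, t = F, p = T, the left side is false but the right side is true.

Only the forward direction holds.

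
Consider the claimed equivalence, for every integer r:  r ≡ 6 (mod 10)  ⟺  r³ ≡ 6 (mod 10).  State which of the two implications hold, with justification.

[⇒] Suppose r ≡ 6 (mod 10). Write r = 10j + 6. Then (10j + 6)³ = 1000j³ + 1800j² + 1080j + 216 = 10(100j³ + 180j² + 108j + 21) + 6, so r³ ≡ 6 (mod 10).

[⇐] Conversely, suppose r³ ≡ 6 (mod 10). The only residue r in {0, …, 9} with r³ ≡ 6 (mod 10) is r = 6, so r ≡ 6 (mod 10).

The biconditional holds.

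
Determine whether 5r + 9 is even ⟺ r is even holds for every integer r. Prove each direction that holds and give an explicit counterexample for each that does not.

(⇒) This fails: r = 1 gives 5r + 9 = 14, which is even, but 1 is odd, not even.

(⇐) This also fails: r = 6 is even, but 5r + 9 = 39 is odd, not even.

Neither direction holds.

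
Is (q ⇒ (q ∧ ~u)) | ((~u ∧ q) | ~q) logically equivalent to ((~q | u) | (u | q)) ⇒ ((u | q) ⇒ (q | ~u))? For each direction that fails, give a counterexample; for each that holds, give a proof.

(→) This fails. Under u = T, q = F, the left side is true but the right side is false.

(←) This fails. Under u = T, q = T, the left side is false but the right side is true.

(⇒) fails and (⇐) fails.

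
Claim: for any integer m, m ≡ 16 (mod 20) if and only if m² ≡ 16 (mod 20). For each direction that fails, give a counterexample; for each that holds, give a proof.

(⇒) holds; (⇐) fails.

[⇒] Suppose m ≡ 16 (mod 20). Write m = 20j + 16. Then (20j + 16)² = 400j² + 640j + 256 = 20(20j² + 32j + 12) + 16, so m² ≡ 16 (mod 20).

[⇐] This fails: take m = 4. Then 4² = 16 ≡ 16 (mod 20), yet 4 ≡ 4 (mod 20), not 16.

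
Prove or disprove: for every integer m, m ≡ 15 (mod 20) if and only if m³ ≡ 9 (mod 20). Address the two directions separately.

(⇒) This fails: take m = 15. Then 15 ≡ 15 (mod 20), but 15³ = 3375 ≡ 15 (mod 20), not 9.

(⇐) This fails: take m = 9. Then 9³ = 729 ≡ 9 (mod 20), yet 9 ≡ 9 (mod 20), not 15.

Neither direction holds.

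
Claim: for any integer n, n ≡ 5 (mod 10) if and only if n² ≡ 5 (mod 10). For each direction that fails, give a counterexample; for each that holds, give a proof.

Forward direction. Suppose n ≡ 5 (mod 10). Write n = 10j + 5. Then (10j + 5)² = 100j² + 100j + 25 = 10(10j² + 10j + 2) + 5, so n² ≡ 5 (mod 10).

Converse. For the converse, argue contrapositively. If n ≢ 5 (mod 10), then n is congruent to one of 0, 1, 2, 3, 4, 6, 7, 8, 9 modulo 10, and these give n² ≡ 0, 1, 4, 9, 6, 6, 9, 4, 1 respectively — never 5.

Equivalent; both directions hold.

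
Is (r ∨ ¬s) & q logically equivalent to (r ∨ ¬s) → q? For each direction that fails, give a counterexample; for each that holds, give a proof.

The forward direction holds; the converse fails.

[⇒] Assume the antecedent. If r is true, the antecedent forces (r = T, q = T, s = F) or (r = T, q = T, s = T), and (r ∨ ¬s) → q holds there. If r is false, the antecedent forces (r = F, q = T, s = F), and (r ∨ ¬s) → q holds there. Either way (r ∨ ¬s) → q holds.

[⇐] This fails. Under r = F, q = F, s = T, the left side is false but the right side is true.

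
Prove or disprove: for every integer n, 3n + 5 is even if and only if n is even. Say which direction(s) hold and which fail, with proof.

(→) This fails: n = 1 gives 3n + 5 = 8, which is even, but 1 is odd, not even.

(←) This also fails: n = 0 is even, but 3n + 5 = 5 is odd, not even.

Both directions fail.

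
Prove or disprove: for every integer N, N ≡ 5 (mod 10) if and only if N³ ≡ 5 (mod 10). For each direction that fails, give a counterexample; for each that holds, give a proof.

(⟹) Suppose N ≡ 5 (mod 10). Write N = 10j + 5. Then (10j + 5)³ = 1000j³ + 1500j² + 750j + 125 = 10(100j³ + 150j² + 75j + 12) + 5, so N³ ≡ 5 (mod 10).

(⟸) Conversely, suppose N³ ≡ 5 (mod 10). The only residue r in {0, …, 9} with r³ ≡ 5 (mod 10) is r = 5, so N ≡ 5 (mod 10).

Both implications hold.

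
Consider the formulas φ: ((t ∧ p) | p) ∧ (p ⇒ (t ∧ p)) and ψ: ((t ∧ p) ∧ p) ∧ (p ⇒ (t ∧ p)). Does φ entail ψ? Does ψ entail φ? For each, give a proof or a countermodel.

The biconditional holds.

Forward direction. Assume the antecedent. If t is true, the antecedent forces (t = T, p = T), and ((t ∧ p) ∧ p) ∧ (p ⇒ (t ∧ p)) holds there. If t is false, the antecedent cannot hold. Either way ((t ∧ p) ∧ p) ∧ (p ⇒ (t ∧ p)) holds.

Converse. Assume the antecedent. If t is true, the antecedent forces (t = T, p = T), and ((t ∧ p) | p) ∧ (p ⇒ (t ∧ p)) holds there. If t is false, the antecedent cannot hold. Either way ((t ∧ p) | p) ∧ (p ⇒ (t ∧ p)) holds.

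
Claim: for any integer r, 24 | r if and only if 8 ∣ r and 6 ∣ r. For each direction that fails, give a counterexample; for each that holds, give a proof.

(⇐) Suppose 8 ∣ r and 6 ∣ r. Any common multiple of 8 and 6 is a multiple of their lcm; here lcm(8, 6) = 8·6/gcd(8, 6) = 48/2 = 24, so 24 ∣ r.

(⇒) If 24 ∣ r, write r = 24q. Since 24 = 3·8, r = 8·(3q), so 8 ∣ r; and since 24 = 4·6, r = 6·(4q), so 6 ∣ r.

Equivalent; both directions hold.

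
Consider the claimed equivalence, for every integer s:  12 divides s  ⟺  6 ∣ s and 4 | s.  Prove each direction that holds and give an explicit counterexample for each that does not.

The biconditional holds.

(→) If 12 ∣ s, write s = 12q. Since 12 = 2·6, s = 6·(2q), so 6 ∣ s; and since 12 = 3·4, s = 4·(3q), so 4 ∣ s.

(←) Suppose 6 ∣ s and 4 ∣ s. Any common multiple of 6 and 4 is a multiple of their lcm; here lcm(6, 4) = 6·4/gcd(6, 4) = 24/2 = 12, so 12 ∣ s.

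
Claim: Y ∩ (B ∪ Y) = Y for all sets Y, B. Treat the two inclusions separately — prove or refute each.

Both inclusions hold; the sets are equal.

(⟹) Let x ∈ Y ∩ (B ∪ Y). Then either x ∈ Y and x ∉ B; or x ∈ Y ∩ B. In each case x ∈ Y, so Y ∩ (B ∪ Y) ⊆ Y.

(⟸) Let x ∈ Y. Then either x ∈ Y and x ∉ B; or x ∈ Y ∩ B. In each case x ∈ Y ∩ (B ∪ Y), so Y ⊆ Y ∩ (B ∪ Y).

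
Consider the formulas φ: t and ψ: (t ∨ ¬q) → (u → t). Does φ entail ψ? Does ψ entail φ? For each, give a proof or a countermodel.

[⇐] This fails. Under u = F, q = F, t = F, the left side is false but the right side is true.

[⇒] Assume the antecedent. If u is true, the antecedent forces (u = T, q = F, t = T) or (u = T, q = T, t = T), and (t ∨ ¬q) → (u → t) holds there. If u is false, (t ∨ ¬q) → (u → t) reduces to true regardless of the other variables. Either way (t ∨ ¬q) → (u → t) holds.

The forward direction holds; the converse fails.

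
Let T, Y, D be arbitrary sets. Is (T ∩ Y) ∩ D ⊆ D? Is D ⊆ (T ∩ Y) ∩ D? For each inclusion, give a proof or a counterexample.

(⊆) Let x ∈ (T ∩ Y) ∩ D. Then x ∈ T ∩ Y ∩ D, from which x ∈ D.

(⊇) This inclusion fails. Take T = ∅, Y = ∅, D = {1}; then 1 ∈ D but 1 ∉ (T ∩ Y) ∩ D.

The sets are not equal: only the forward inclusion holds.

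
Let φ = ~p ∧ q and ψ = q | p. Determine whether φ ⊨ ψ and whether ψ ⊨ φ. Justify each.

Only the forward direction holds.

(⟸) This fails. Under q = F, p = T, the left side is false but the right side is true.

(⟹) Assume the antecedent. If q is true, q | p reduces to true regardless of the other variables. If q is false, the antecedent cannot hold. Either way q | p holds.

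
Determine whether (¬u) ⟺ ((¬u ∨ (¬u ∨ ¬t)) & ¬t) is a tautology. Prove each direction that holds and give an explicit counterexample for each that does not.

Both directions fail.

(⟹) This fails. Under t = T, u = F, the left side is true but the right side is false.

(⟸) This fails. Under t = F, u = T, the left side is false but the right side is true.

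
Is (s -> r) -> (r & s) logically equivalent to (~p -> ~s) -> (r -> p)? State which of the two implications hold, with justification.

(⇒) Assume the antecedent. If r is true, the antecedent forces (r = T, s = T, p = F) or (r = T, s = T, p = T), and (~p -> ~s) -> (r -> p) holds there. If r is false, (~p -> ~s) -> (r -> p) reduces to true regardless of the other variables. Either way (~p -> ~s) -> (r -> p) holds.

(⇐) This fails. Under r = F, s = F, p = F, the left side is false but the right side is true.

The forward direction holds; the converse fails.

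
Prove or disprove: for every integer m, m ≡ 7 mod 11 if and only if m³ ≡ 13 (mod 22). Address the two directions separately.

Not equivalent: only (⇐) holds.

(⇒) This fails: take m = 18. Then 18 ≡ 7 (mod 11), but 18³ = 5832 ≡ 2 (mod 22), not 13.

(⇐) Conversely, the residues r modulo 22 with r³ ≡ 13 (mod 22) are exactly {7}, and each is ≡ 7 (mod 11).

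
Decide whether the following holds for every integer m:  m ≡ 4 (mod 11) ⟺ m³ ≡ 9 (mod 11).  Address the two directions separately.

Both directions hold; the statement is true.

[⇒] Suppose m ≡ 4 (mod 11). Write m = 11j + 4. Then (11j + 4)³ = 1331j³ + 1452j² + 528j + 64 = 11(121j³ + 132j² + 48j + 5) + 9, so m³ ≡ 9 (mod 11).

[⇐] Conversely, suppose m³ ≡ 9 (mod 11). The only residue r in {0, …, 10} with r³ ≡ 9 (mod 11) is r = 4, so m ≡ 4 (mod 11).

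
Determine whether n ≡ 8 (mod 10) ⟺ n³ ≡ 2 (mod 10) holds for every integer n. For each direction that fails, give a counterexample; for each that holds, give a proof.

Forward direction. Suppose n ≡ 8 (mod 10). Write n = 10j + 8. Then (10j + 8)³ = 1000j³ + 2400j² + 1920j + 512 = 10(100j³ + 240j² + 192j + 51) + 2, so n³ ≡ 2 (mod 10).

Converse. Suppose n³ ≡ 2 (mod 10). The only residue r in {0, …, 9} with r³ ≡ 2 (mod 10) is r = 8, so n ≡ 8 (mod 10).

Both directions hold; the statement is true.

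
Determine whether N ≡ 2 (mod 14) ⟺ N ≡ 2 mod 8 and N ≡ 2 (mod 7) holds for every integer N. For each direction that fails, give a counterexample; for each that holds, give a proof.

The forward direction fails; the converse holds.

[⇒] This fails: N = 16 gives 16 ≡ 2 (mod 14) but 16 ≡ 0 (mod 8), so the conjunction on the right does not hold.

[⇐] Conversely, if N ≡ 2 (mod 8) and N ≡ 2 (mod 7), then by the Chinese remainder theorem N ≡ 2 (mod 56). Since 2 ≡ 2 (mod 14) and 14 ∣ 56, we get N ≡ 2 (mod 14).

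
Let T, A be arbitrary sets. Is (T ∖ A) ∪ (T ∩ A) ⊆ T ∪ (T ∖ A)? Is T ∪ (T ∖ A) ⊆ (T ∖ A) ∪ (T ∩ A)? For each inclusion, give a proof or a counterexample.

(⊆) Let x ∈ (T ∖ A) ∪ (T ∩ A). Then either x ∈ T and x ∉ A; or x ∈ T ∩ A. In each case x ∈ T ∪ (T ∖ A), so (T ∖ A) ∪ (T ∩ A) ⊆ T ∪ (T ∖ A).

(⊇) Let x ∈ T ∪ (T ∖ A). Then either x ∈ T and x ∉ A; or x ∈ T ∩ A. In each case x ∈ (T ∖ A) ∪ (T ∩ A), so T ∪ (T ∖ A) ⊆ (T ∖ A) ∪ (T ∩ A).

Both inclusions hold; the sets are equal.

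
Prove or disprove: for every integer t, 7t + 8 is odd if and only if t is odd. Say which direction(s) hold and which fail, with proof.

[⇒] Suppose 7t + 8 is odd. Since 7 is odd, 7t and t have the same parity, so 7t + 8 ≡ t + 8 (mod 2). As 8 is even, 7t + 8 is odd exactly when t is odd. Thus t is odd.

[⇐] Conversely, suppose t is odd; write t = 2j + 1. Then 7t + 8 = 7·(2j + 1) + 8 = 2·7j + 15, which is odd.

Both directions hold.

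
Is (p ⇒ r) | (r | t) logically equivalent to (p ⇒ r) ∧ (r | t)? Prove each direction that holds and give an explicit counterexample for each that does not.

Not equivalent: only (⇐) holds.

[⇒] This fails. Under p = F, r = F, t = F, the left side is true but the right side is false.

[⇐] Assume the antecedent. If p is true, the antecedent forces (p = T, r = T, t = F) or (p = T, r = T, t = T), and (p ⇒ r) | (r | t) holds there. If p is false, (p ⇒ r) | (r | t) reduces to true regardless of the other variables. Either way (p ⇒ r) | (r | t) holds.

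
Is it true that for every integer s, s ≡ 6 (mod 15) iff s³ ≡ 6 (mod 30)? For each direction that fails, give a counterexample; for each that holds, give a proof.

[⇐] The residues r modulo 30 with r³ ≡ 6 (mod 30) are exactly {6}, and each is ≡ 6 (mod 15).

[⇒] This fails: take s = 21. Then 21 ≡ 6 (mod 15), but 21³ = 9261 ≡ 21 (mod 30), not 6.

Only the converse holds.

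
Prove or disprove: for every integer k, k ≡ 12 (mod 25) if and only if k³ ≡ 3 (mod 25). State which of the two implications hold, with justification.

(⇒) Suppose k ≡ 12 (mod 25). Write k = 25j + 12. Then (25j + 12)³ = 15625j³ + 22500j² + 10800j + 1728 = 25(625j³ + 900j² + 432j + 69) + 3, so k³ ≡ 3 (mod 25).

(⇐) Conversely, suppose k³ ≡ 3 (mod 25). The only residue r in {0, …, 24} with r³ ≡ 3 (mod 25) is r = 12, so k ≡ 12 (mod 25).

Both directions hold; the statement is true.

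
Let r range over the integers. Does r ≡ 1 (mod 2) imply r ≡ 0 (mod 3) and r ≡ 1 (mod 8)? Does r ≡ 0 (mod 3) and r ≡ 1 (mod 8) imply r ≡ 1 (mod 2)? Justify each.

Forward direction. This fails: r = 1 gives 1 ≡ 1 (mod 2) but 1 ≡ 1 (mod 3), so the conjunction on the right does not hold.

Converse. If r ≡ 0 (mod 3) and r ≡ 1 (mod 8), then by the Chinese remainder theorem r ≡ 9 (mod 24). Since 9 ≡ 1 (mod 2) and 2 ∣ 24, we get r ≡ 1 (mod 2).

The forward direction fails; the converse holds.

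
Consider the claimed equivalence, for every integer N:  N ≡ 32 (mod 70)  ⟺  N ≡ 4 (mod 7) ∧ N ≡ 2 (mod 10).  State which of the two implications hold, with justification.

The biconditional holds.

(→) Suppose N ≡ 32 (mod 70); write N = 70j + 32. Since 7 ∣ 70, reducing mod 7 gives N ≡ 32 ≡ 4 (mod 7); since 10 ∣ 70, reducing mod 10 gives N ≡ 32 ≡ 2 (mod 10).

(←) Conversely, if N ≡ 4 (mod 7) and N ≡ 2 (mod 10), then by the Chinese remainder theorem N ≡ 32 (mod 70). This is exactly N ≡ 32 (mod 70).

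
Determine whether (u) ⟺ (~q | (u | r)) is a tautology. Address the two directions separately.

The forward direction holds; the converse fails.

(⟹) Assume the antecedent. If r is true, ~q | (u | r) reduces to true regardless of the other variables. If r is false, the antecedent forces (r = F, q = F, u = T) or (r = F, q = T, u = T), and ~q | (u | r) holds there. Either way ~q | (u | r) holds.

(⟸) This fails. Under r = F, q = F, u = F, the left side is false but the right side is true.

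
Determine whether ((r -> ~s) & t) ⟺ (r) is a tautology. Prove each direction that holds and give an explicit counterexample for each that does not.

Forward direction. This fails. Under t = T, s = F, r = F, the left side is true but the right side is false.

Converse. This fails. Under t = F, s = F, r = T, the left side is false but the right side is true.

Both directions fail.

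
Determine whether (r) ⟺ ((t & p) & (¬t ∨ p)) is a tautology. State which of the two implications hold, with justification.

Forward direction. This fails. Under p = F, r = T, t = F, the left side is true but the right side is false.

Converse. This fails. Under p = T, r = F, t = T, the left side is false but the right side is true.

Neither direction holds.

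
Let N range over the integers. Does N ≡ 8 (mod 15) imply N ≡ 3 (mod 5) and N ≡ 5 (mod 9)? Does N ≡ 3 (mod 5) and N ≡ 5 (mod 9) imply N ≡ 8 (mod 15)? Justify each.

(⇒) This fails: N = 8 gives 8 ≡ 8 (mod 15) but 8 ≡ 8 (mod 9), so the conjunction on the right does not hold.

(⇐) Conversely, if N ≡ 3 (mod 5) and N ≡ 5 (mod 9), then by the Chinese remainder theorem N ≡ 23 (mod 45). Since 23 ≡ 8 (mod 15) and 15 ∣ 45, we get N ≡ 8 (mod 15).

The forward direction fails; the converse holds.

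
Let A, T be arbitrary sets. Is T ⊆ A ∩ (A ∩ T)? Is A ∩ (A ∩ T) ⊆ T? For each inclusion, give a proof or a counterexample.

(⊆) fails; (⊇) holds.

(⊇) Let x ∈ A ∩ (A ∩ T). Then x ∈ A ∩ T, from which x ∈ T.

(⊆) This inclusion fails. Take A = ∅, T = {1}; then 1 ∈ T but 1 ∉ A ∩ (A ∩ T).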